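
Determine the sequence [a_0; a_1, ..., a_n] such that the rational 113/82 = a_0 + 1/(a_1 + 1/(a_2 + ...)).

Run the Euclidean algorithm on 113 and 82; the successive quotients are the partial quotients a_0, a_1, ... (each step inverts the fractional part left over by the previous one):
  113 = 1*82 + 31, so a_0 = 1.
  82 = 2*31 + 20, so a_1 = 2.
  31 = 1*20 + 11, so a_2 = 1.
  20 = 1*11 + 9, so a_3 = 1.
  11 = 1*9 + 2, so a_4 = 1.
  9 = 4*2 + 1, so a_5 = 4.
  2 = 2*1 + 0, so a_6 = 2.
The remainder reaches 0 after 7 divisions, so the expansion has 7 partial quotients, read off in order.

[1; 2, 1, 1, 1, 4, 2]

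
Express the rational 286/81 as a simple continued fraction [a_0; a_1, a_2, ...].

Run the Euclidean algorithm on 286 and 81; the successive quotients are the partial quotients a_0, a_1, ... (each step inverts the fractional part left over by the previous one):
  286 = 3*81 + 43, so a_0 = 3.
  81 = 1*43 + 38, so a_1 = 1.
  43 = 1*38 + 5, so a_2 = 1.
  38 = 7*5 + 3, so a_3 = 7.
  5 = 1*3 + 2, so a_4 = 1.
  3 = 1*2 + 1, so a_5 = 1.
  2 = 2*1 + 0, so a_6 = 2.
The remainder reaches 0 after 7 divisions, so the expansion has 7 partial quotients, read off in order.

[3; 1, 1, 7, 1, 1, 2]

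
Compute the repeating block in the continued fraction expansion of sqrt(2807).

[52; (1, 51, 1, 104)]

Write x_i = (sqrt(2807) + m_i)/d_i with (m_0, d_0) = (0, 1). a_0 = floor(sqrt(2807)) = 52, since 52^2 = 2704 <= 2807 < 2809 = 53^2.
Iterate m_{i+1} = d_i*a_i - m_i, d_{i+1} = (2807 - m_{i+1}^2)/d_i, a_{i+1} = floor((a_0 + m_{i+1})/d_{i+1}):
  m_1 = 1*52 - 0 = 52, d_1 = (2807 - 52^2)/1 = 103/1 = 103, a_1 = floor((52 + 52)/103) = 1.
  m_2 = 103*1 - 52 = 51, d_2 = (2807 - 51^2)/103 = 206/103 = 2, a_2 = floor((52 + 51)/2) = 51.
  m_3 = 2*51 - 51 = 51, d_3 = (2807 - 51^2)/2 = 206/2 = 103, a_3 = floor((52 + 51)/103) = 1.
  m_4 = 103*1 - 51 = 52, d_4 = (2807 - 52^2)/103 = 103/103 = 1, a_4 = floor((52 + 52)/1) = 104.
  m_5 = 1*104 - 52 = 52, d_5 = (2807 - 52^2)/1 = 103/1 = 103: (m_5, d_5) = (m_1, d_1) = (52, 103), so from here the quotients repeat a_1, ..., a_4; the period length is 4.
Hence the expansion of sqrt(2807) is a_0 = 52 followed by the repeating block 1, 51, 1, 104 (period 4).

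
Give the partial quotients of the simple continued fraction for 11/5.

Run the Euclidean algorithm on 11 and 5; the successive quotients are the partial quotients a_0, a_1, ... (each step inverts the fractional part left over by the previous one):
  11 = 2*5 + 1, so a_0 = 2.
  5 = 5*1 + 0, so a_1 = 5.
The remainder reaches 0 after 2 divisions, so the expansion has 2 partial quotients, read off in order.

[2; 5]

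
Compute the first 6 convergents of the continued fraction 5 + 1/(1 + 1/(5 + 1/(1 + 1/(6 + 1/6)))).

5/1, 6/1, 35/6, 41/7, 281/48, 1727/295

Using the convergent recurrence p_i = a_i*p_{i-1} + p_{i-2}, q_i = a_i*q_{i-1} + q_{i-2} with p_{-2}=0, p_{-1}=1, q_{-2}=1, q_{-1}=0:
  i=0: a_0=5, p_0 = 5*1 + 0 = 5, q_0 = 5*0 + 1 = 1.
  i=1: a_1=1, p_1 = 1*5 + 1 = 6, q_1 = 1*1 + 0 = 1.
  i=2: a_2=5, p_2 = 5*6 + 5 = 35, q_2 = 5*1 + 1 = 6.
  i=3: a_3=1, p_3 = 1*35 + 6 = 41, q_3 = 1*6 + 1 = 7.
  i=4: a_4=6, p_4 = 6*41 + 35 = 281, q_4 = 6*7 + 6 = 48.
  i=5: a_5=6, p_5 = 6*281 + 41 = 1727, q_5 = 6*48 + 7 = 295.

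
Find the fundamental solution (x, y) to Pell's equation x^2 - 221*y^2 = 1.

(x, y) = (1665, 112)

First expand sqrt(221) as a continued fraction. With x_i = (sqrt(221) + m_i)/d_i and (m_0, d_0) = (0, 1): a_0 = floor(sqrt(221)) = 14, since 14^2 = 196 <= 221 < 225 = 15^2.
Iterate m_{i+1} = d_i*a_i - m_i, d_{i+1} = (221 - m_{i+1}^2)/d_i, a_{i+1} = floor((a_0 + m_{i+1})/d_{i+1}):
  m_1 = 1*14 - 0 = 14, d_1 = (221 - 14^2)/1 = 25/1 = 25, a_1 = floor((14 + 14)/25) = 1.
  m_2 = 25*1 - 14 = 11, d_2 = (221 - 11^2)/25 = 100/25 = 4, a_2 = floor((14 + 11)/4) = 6.
  m_3 = 4*6 - 11 = 13, d_3 = (221 - 13^2)/4 = 52/4 = 13, a_3 = floor((14 + 13)/13) = 2.
  m_4 = 13*2 - 13 = 13, d_4 = (221 - 13^2)/13 = 52/13 = 4, a_4 = floor((14 + 13)/4) = 6.
  m_5 = 4*6 - 13 = 11, d_5 = (221 - 11^2)/4 = 100/4 = 25, a_5 = floor((14 + 11)/25) = 1.
  m_6 = 25*1 - 11 = 14, d_6 = (221 - 14^2)/25 = 25/25 = 1, a_6 = floor((14 + 14)/1) = 28.
  m_7 = 1*28 - 14 = 14, d_7 = (221 - 14^2)/1 = 25/1 = 25: (m_7, d_7) = (m_1, d_1) = (14, 25), so from here the quotients repeat a_1, ..., a_6; the period length is 6.
So sqrt(221) = [14; (1, 6, 2, 6, 1, 28)] with period length k = 6.
k is even, so the fundamental solution of x^2 - 221y^2 = 1 is (p_{k-1}, q_{k-1}) = (p_5, q_5); compute convergents through index 5.
Convergents (p_i = a_i*p_{i-1} + p_{i-2}, q_i = a_i*q_{i-1} + q_{i-2} with p_{-2}=0, p_{-1}=1, q_{-2}=1, q_{-1}=0):
  i=0: a_0=14, p_0 = 14*1 + 0 = 14, q_0 = 14*0 + 1 = 1.
  i=1: a_1=1, p_1 = 1*14 + 1 = 15, q_1 = 1*1 + 0 = 1.
  i=2: a_2=6, p_2 = 6*15 + 14 = 104, q_2 = 6*1 + 1 = 7.
  i=3: a_3=2, p_3 = 2*104 + 15 = 223, q_3 = 2*7 + 1 = 15.
  i=4: a_4=6, p_4 = 6*223 + 104 = 1442, q_4 = 6*15 + 7 = 97.
  i=5: a_5=1, p_5 = 1*1442 + 223 = 1665, q_5 = 1*97 + 15 = 112.
Check: 1665^2 - 221*112^2 = 2772225 - 2772224 = 1, so (x, y) = (1665, 112) solves the equation, and by the theorem it is the least positive solution.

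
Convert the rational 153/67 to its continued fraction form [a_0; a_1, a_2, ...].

[2; 3, 1, 1, 9]

Run the Euclidean algorithm on 153 and 67; the successive quotients are the partial quotients a_0, a_1, ... (each step inverts the fractional part left over by the previous one):
  153 = 2*67 + 19, so a_0 = 2.
  67 = 3*19 + 10, so a_1 = 3.
  19 = 1*10 + 9, so a_2 = 1.
  10 = 1*9 + 1, so a_3 = 1.
  9 = 9*1 + 0, so a_4 = 9.
The remainder reaches 0 after 5 divisions, so the expansion has 5 partial quotients, read off in order.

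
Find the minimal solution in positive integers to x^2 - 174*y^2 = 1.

(x, y) = (1451, 110)

First expand sqrt(174) as a continued fraction. With x_i = (sqrt(174) + m_i)/d_i and (m_0, d_0) = (0, 1): a_0 = floor(sqrt(174)) = 13, since 13^2 = 169 <= 174 < 196 = 14^2.
Iterate m_{i+1} = d_i*a_i - m_i, d_{i+1} = (174 - m_{i+1}^2)/d_i, a_{i+1} = floor((a_0 + m_{i+1})/d_{i+1}):
  m_1 = 1*13 - 0 = 13, d_1 = (174 - 13^2)/1 = 5/1 = 5, a_1 = floor((13 + 13)/5) = 5.
  m_2 = 5*5 - 13 = 12, d_2 = (174 - 12^2)/5 = 30/5 = 6, a_2 = floor((13 + 12)/6) = 4.
  m_3 = 6*4 - 12 = 12, d_3 = (174 - 12^2)/6 = 30/6 = 5, a_3 = floor((13 + 12)/5) = 5.
  m_4 = 5*5 - 12 = 13, d_4 = (174 - 13^2)/5 = 5/5 = 1, a_4 = floor((13 + 13)/1) = 26.
  m_5 = 1*26 - 13 = 13, d_5 = (174 - 13^2)/1 = 5/1 = 5: (m_5, d_5) = (m_1, d_1) = (13, 5), so from here the quotients repeat a_1, ..., a_4; the period length is 4.
So sqrt(174) = [13; (5, 4, 5, 26)] with period length k = 4.
k is even, so the fundamental solution of x^2 - 174y^2 = 1 is (p_{k-1}, q_{k-1}) = (p_3, q_3); compute convergents through index 3.
Convergents (p_i = a_i*p_{i-1} + p_{i-2}, q_i = a_i*q_{i-1} + q_{i-2} with p_{-2}=0, p_{-1}=1, q_{-2}=1, q_{-1}=0):
  i=0: a_0=13, p_0 = 13*1 + 0 = 13, q_0 = 13*0 + 1 = 1.
  i=1: a_1=5, p_1 = 5*13 + 1 = 66, q_1 = 5*1 + 0 = 5.
  i=2: a_2=4, p_2 = 4*66 + 13 = 277, q_2 = 4*5 + 1 = 21.
  i=3: a_3=5, p_3 = 5*277 + 66 = 1451, q_3 = 5*21 + 5 = 110.
Check: 1451^2 - 174*110^2 = 2105401 - 2105400 = 1, so (x, y) = (1451, 110) solves the equation, and by the theorem it is the least positive solution.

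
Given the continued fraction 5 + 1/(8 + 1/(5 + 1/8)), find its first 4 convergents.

5/1, 41/8, 210/41, 1721/336

Using the convergent recurrence p_i = a_i*p_{i-1} + p_{i-2}, q_i = a_i*q_{i-1} + q_{i-2} with p_{-2}=0, p_{-1}=1, q_{-2}=1, q_{-1}=0:
  i=0: a_0=5, p_0 = 5*1 + 0 = 5, q_0 = 5*0 + 1 = 1.
  i=1: a_1=8, p_1 = 8*5 + 1 = 41, q_1 = 8*1 + 0 = 8.
  i=2: a_2=5, p_2 = 5*41 + 5 = 210, q_2 = 5*8 + 1 = 41.
  i=3: a_3=8, p_3 = 8*210 + 41 = 1721, q_3 = 8*41 + 8 = 336.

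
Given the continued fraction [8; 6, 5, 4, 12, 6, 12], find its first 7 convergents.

Using the convergent recurrence p_i = a_i*p_{i-1} + p_{i-2}, q_i = a_i*q_{i-1} + q_{i-2} with p_{-2}=0, p_{-1}=1, q_{-2}=1, q_{-1}=0:
  i=0: a_0=8, p_0 = 8*1 + 0 = 8, q_0 = 8*0 + 1 = 1.
  i=1: a_1=6, p_1 = 6*8 + 1 = 49, q_1 = 6*1 + 0 = 6.
  i=2: a_2=5, p_2 = 5*49 + 8 = 253, q_2 = 5*6 + 1 = 31.
  i=3: a_3=4, p_3 = 4*253 + 49 = 1061, q_3 = 4*31 + 6 = 130.
  i=4: a_4=12, p_4 = 12*1061 + 253 = 12985, q_4 = 12*130 + 31 = 1591.
  i=5: a_5=6, p_5 = 6*12985 + 1061 = 78971, q_5 = 6*1591 + 130 = 9676.
  i=6: a_6=12, p_6 = 12*78971 + 12985 = 960637, q_6 = 12*9676 + 1591 = 117703.

8/1, 49/6, 253/31, 1061/130, 12985/1591, 78971/9676, 960637/117703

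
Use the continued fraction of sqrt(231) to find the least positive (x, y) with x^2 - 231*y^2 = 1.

(x, y) = (76, 5)

First expand sqrt(231) as a continued fraction. With x_i = (sqrt(231) + m_i)/d_i and (m_0, d_0) = (0, 1): a_0 = floor(sqrt(231)) = 15, since 15^2 = 225 <= 231 < 256 = 16^2.
Iterate m_{i+1} = d_i*a_i - m_i, d_{i+1} = (231 - m_{i+1}^2)/d_i, a_{i+1} = floor((a_0 + m_{i+1})/d_{i+1}):
  m_1 = 1*15 - 0 = 15, d_1 = (231 - 15^2)/1 = 6/1 = 6, a_1 = floor((15 + 15)/6) = 5.
  m_2 = 6*5 - 15 = 15, d_2 = (231 - 15^2)/6 = 6/6 = 1, a_2 = floor((15 + 15)/1) = 30.
  m_3 = 1*30 - 15 = 15, d_3 = (231 - 15^2)/1 = 6/1 = 6: (m_3, d_3) = (m_1, d_1) = (15, 6), so from here the quotients repeat a_1, a_2; the period length is 2.
So sqrt(231) = [15; (5, 30)] with period length k = 2.
k is even, so the fundamental solution of x^2 - 231y^2 = 1 is (p_{k-1}, q_{k-1}) = (p_1, q_1); compute convergents through index 1.
Convergents (p_i = a_i*p_{i-1} + p_{i-2}, q_i = a_i*q_{i-1} + q_{i-2} with p_{-2}=0, p_{-1}=1, q_{-2}=1, q_{-1}=0):
  i=0: a_0=15, p_0 = 15*1 + 0 = 15, q_0 = 15*0 + 1 = 1.
  i=1: a_1=5, p_1 = 5*15 + 1 = 76, q_1 = 5*1 + 0 = 5.
Check: 76^2 - 231*5^2 = 5776 - 5775 = 1, so (x, y) = (76, 5) solves the equation, and by the theorem it is the least positive solution.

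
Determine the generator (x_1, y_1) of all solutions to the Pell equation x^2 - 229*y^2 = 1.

(x, y) = (5848201, 386460)

First expand sqrt(229) as a continued fraction. With x_i = (sqrt(229) + m_i)/d_i and (m_0, d_0) = (0, 1): a_0 = floor(sqrt(229)) = 15, since 15^2 = 225 <= 229 < 256 = 16^2.
Iterate m_{i+1} = d_i*a_i - m_i, d_{i+1} = (229 - m_{i+1}^2)/d_i, a_{i+1} = floor((a_0 + m_{i+1})/d_{i+1}):
  m_1 = 1*15 - 0 = 15, d_1 = (229 - 15^2)/1 = 4/1 = 4, a_1 = floor((15 + 15)/4) = 7.
  m_2 = 4*7 - 15 = 13, d_2 = (229 - 13^2)/4 = 60/4 = 15, a_2 = floor((15 + 13)/15) = 1.
  m_3 = 15*1 - 13 = 2, d_3 = (229 - 2^2)/15 = 225/15 = 15, a_3 = floor((15 + 2)/15) = 1.
  m_4 = 15*1 - 2 = 13, d_4 = (229 - 13^2)/15 = 60/15 = 4, a_4 = floor((15 + 13)/4) = 7.
  m_5 = 4*7 - 13 = 15, d_5 = (229 - 15^2)/4 = 4/4 = 1, a_5 = floor((15 + 15)/1) = 30.
  m_6 = 1*30 - 15 = 15, d_6 = (229 - 15^2)/1 = 4/1 = 4: (m_6, d_6) = (m_1, d_1) = (15, 4), so from here the quotients repeat a_1, ..., a_5; the period length is 5.
So sqrt(229) = [15; (7, 1, 1, 7, 30)] with period length k = 5.
k is odd, so (p_{k-1}, q_{k-1}) only solves x^2 - 229y^2 = -1 and the fundamental solution of x^2 - 229y^2 = 1 is (p_{2k-1}, q_{2k-1}) = (p_9, q_9); compute convergents through index 9, running through the period twice.
Convergents (p_i = a_i*p_{i-1} + p_{i-2}, q_i = a_i*q_{i-1} + q_{i-2} with p_{-2}=0, p_{-1}=1, q_{-2}=1, q_{-1}=0):
  i=0: a_0=15, p_0 = 15*1 + 0 = 15, q_0 = 15*0 + 1 = 1.
  i=1: a_1=7, p_1 = 7*15 + 1 = 106, q_1 = 7*1 + 0 = 7.
  i=2: a_2=1, p_2 = 1*106 + 15 = 121, q_2 = 1*7 + 1 = 8.
  i=3: a_3=1, p_3 = 1*121 + 106 = 227, q_3 = 1*8 + 7 = 15.
  i=4: a_4=7, p_4 = 7*227 + 121 = 1710, q_4 = 7*15 + 8 = 113.
  i=5: a_5=30, p_5 = 30*1710 + 227 = 51527, q_5 = 30*113 + 15 = 3405.
  i=6: a_6=7, p_6 = 7*51527 + 1710 = 362399, q_6 = 7*3405 + 113 = 23948.
  i=7: a_7=1, p_7 = 1*362399 + 51527 = 413926, q_7 = 1*23948 + 3405 = 27353.
  i=8: a_8=1, p_8 = 1*413926 + 362399 = 776325, q_8 = 1*27353 + 23948 = 51301.
  i=9: a_9=7, p_9 = 7*776325 + 413926 = 5848201, q_9 = 7*51301 + 27353 = 386460.
Indeed p_4^2 - 229*q_4^2 = 2924100 - 2924101 = -1, not +1.
Check: 5848201^2 - 229*386460^2 = 34201454936401 - 34201454936400 = 1, so (x, y) = (5848201, 386460) solves the equation, and by the theorem it is the least positive solution.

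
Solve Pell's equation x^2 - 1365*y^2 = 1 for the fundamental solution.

(x, y) = (25271, 684)

First expand sqrt(1365) as a continued fraction. With x_i = (sqrt(1365) + m_i)/d_i and (m_0, d_0) = (0, 1): a_0 = floor(sqrt(1365)) = 36, since 36^2 = 1296 <= 1365 < 1369 = 37^2.
Iterate m_{i+1} = d_i*a_i - m_i, d_{i+1} = (1365 - m_{i+1}^2)/d_i, a_{i+1} = floor((a_0 + m_{i+1})/d_{i+1}):
  m_1 = 1*36 - 0 = 36, d_1 = (1365 - 36^2)/1 = 69/1 = 69, a_1 = floor((36 + 36)/69) = 1.
  m_2 = 69*1 - 36 = 33, d_2 = (1365 - 33^2)/69 = 276/69 = 4, a_2 = floor((36 + 33)/4) = 17.
  m_3 = 4*17 - 33 = 35, d_3 = (1365 - 35^2)/4 = 140/4 = 35, a_3 = floor((36 + 35)/35) = 2.
  m_4 = 35*2 - 35 = 35, d_4 = (1365 - 35^2)/35 = 140/35 = 4, a_4 = floor((36 + 35)/4) = 17.
  m_5 = 4*17 - 35 = 33, d_5 = (1365 - 33^2)/4 = 276/4 = 69, a_5 = floor((36 + 33)/69) = 1.
  m_6 = 69*1 - 33 = 36, d_6 = (1365 - 36^2)/69 = 69/69 = 1, a_6 = floor((36 + 36)/1) = 72.
  m_7 = 1*72 - 36 = 36, d_7 = (1365 - 36^2)/1 = 69/1 = 69: (m_7, d_7) = (m_1, d_1) = (36, 69), so from here the quotients repeat a_1, ..., a_6; the period length is 6.
So sqrt(1365) = [36; (1, 17, 2, 17, 1, 72)] with period length k = 6.
k is even, so the fundamental solution of x^2 - 1365y^2 = 1 is (p_{k-1}, q_{k-1}) = (p_5, q_5); compute convergents through index 5.
Convergents (p_i = a_i*p_{i-1} + p_{i-2}, q_i = a_i*q_{i-1} + q_{i-2} with p_{-2}=0, p_{-1}=1, q_{-2}=1, q_{-1}=0):
  i=0: a_0=36, p_0 = 36*1 + 0 = 36, q_0 = 36*0 + 1 = 1.
  i=1: a_1=1, p_1 = 1*36 + 1 = 37, q_1 = 1*1 + 0 = 1.
  i=2: a_2=17, p_2 = 17*37 + 36 = 665, q_2 = 17*1 + 1 = 18.
  i=3: a_3=2, p_3 = 2*665 + 37 = 1367, q_3 = 2*18 + 1 = 37.
  i=4: a_4=17, p_4 = 17*1367 + 665 = 23904, q_4 = 17*37 + 18 = 647.
  i=5: a_5=1, p_5 = 1*23904 + 1367 = 25271, q_5 = 1*647 + 37 = 684.
Check: 25271^2 - 1365*684^2 = 638623441 - 638623440 = 1, so (x, y) = (25271, 684) solves the equation, and by the theorem it is the least positive solution.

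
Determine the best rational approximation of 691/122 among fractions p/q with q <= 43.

17/3

Expand x = 691/122 as a continued fraction with the Euclidean algorithm:
  691 = 5*122 + 81, so a_0 = 5.
  122 = 1*81 + 41, so a_1 = 1.
  81 = 1*41 + 40, so a_2 = 1.
  41 = 1*40 + 1, so a_3 = 1.
  40 = 40*1 + 0, so a_4 = 40.
so x = [5; 1, 1, 1, 40].
Convergents (p_i = a_i*p_{i-1} + p_{i-2}, q_i = a_i*q_{i-1} + q_{i-2} with p_{-2}=0, p_{-1}=1, q_{-2}=1, q_{-1}=0), until the denominator exceeds 43:
  i=0: a_0=5, p_0 = 5*1 + 0 = 5, q_0 = 5*0 + 1 = 1.
  i=1: a_1=1, p_1 = 1*5 + 1 = 6, q_1 = 1*1 + 0 = 1.
  i=2: a_2=1, p_2 = 1*6 + 5 = 11, q_2 = 1*1 + 1 = 2.
  i=3: a_3=1, p_3 = 1*11 + 6 = 17, q_3 = 1*2 + 1 = 3.
  i=4: a_4=40, p_4 = 40*17 + 11 = 691, q_4 = 40*3 + 2 = 122.
q_4 = 122 > 43, so the last convergent with denominator <= 43 is p_3/q_3 = 17/3.
The closest fraction with denominator <= 43 is either p_3/q_3 or the intermediate fraction (k*p_3 + p_2)/(k*q_3 + q_2) with the largest k >= 1 whose denominator stays <= 43; these approach x as k grows, and every other convergent or intermediate fraction in range is farther away.
Largest k: floor((43 - q_2)/q_3) = floor((43 - 2)/3) = 13.
That gives (13*17 + 11)/(13*3 + 2) = 232/41.
Compare the errors: |x - 17/3| = |691*3 - 17*122|/(122*3) = 1/366, and |x - 232/41| = |691*41 - 232*122|/(122*41) = 27/5002.
Cross-multiplying, 1*5002 = 5002 < 9882 = 27*366, so 1/366 is smaller: the convergent 17/3 is closer to x than 232/41.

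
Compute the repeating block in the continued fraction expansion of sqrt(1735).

[41; (1, 1, 1, 7, 1, 1, 1, 82)]

Write x_i = (sqrt(1735) + m_i)/d_i with (m_0, d_0) = (0, 1). a_0 = floor(sqrt(1735)) = 41, since 41^2 = 1681 <= 1735 < 1764 = 42^2.
Iterate m_{i+1} = d_i*a_i - m_i, d_{i+1} = (1735 - m_{i+1}^2)/d_i, a_{i+1} = floor((a_0 + m_{i+1})/d_{i+1}):
  m_1 = 1*41 - 0 = 41, d_1 = (1735 - 41^2)/1 = 54/1 = 54, a_1 = floor((41 + 41)/54) = 1.
  m_2 = 54*1 - 41 = 13, d_2 = (1735 - 13^2)/54 = 1566/54 = 29, a_2 = floor((41 + 13)/29) = 1.
  m_3 = 29*1 - 13 = 16, d_3 = (1735 - 16^2)/29 = 1479/29 = 51, a_3 = floor((41 + 16)/51) = 1.
  m_4 = 51*1 - 16 = 35, d_4 = (1735 - 35^2)/51 = 510/51 = 10, a_4 = floor((41 + 35)/10) = 7.
  m_5 = 10*7 - 35 = 35, d_5 = (1735 - 35^2)/10 = 510/10 = 51, a_5 = floor((41 + 35)/51) = 1.
  m_6 = 51*1 - 35 = 16, d_6 = (1735 - 16^2)/51 = 1479/51 = 29, a_6 = floor((41 + 16)/29) = 1.
  m_7 = 29*1 - 16 = 13, d_7 = (1735 - 13^2)/29 = 1566/29 = 54, a_7 = floor((41 + 13)/54) = 1.
  m_8 = 54*1 - 13 = 41, d_8 = (1735 - 41^2)/54 = 54/54 = 1, a_8 = floor((41 + 41)/1) = 82.
  m_9 = 1*82 - 41 = 41, d_9 = (1735 - 41^2)/1 = 54/1 = 54: (m_9, d_9) = (m_1, d_1) = (41, 54), so from here the quotients repeat a_1, ..., a_8; the period length is 8.
Hence the expansion of sqrt(1735) is a_0 = 41 followed by the repeating block 1, 1, 1, 7, 1, 1, 1, 82 (period 8).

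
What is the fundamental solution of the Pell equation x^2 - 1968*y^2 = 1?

(x, y) = (29767, 671)

First expand sqrt(1968) as a continued fraction. With x_i = (sqrt(1968) + m_i)/d_i and (m_0, d_0) = (0, 1): a_0 = floor(sqrt(1968)) = 44, since 44^2 = 1936 <= 1968 < 2025 = 45^2.
Iterate m_{i+1} = d_i*a_i - m_i, d_{i+1} = (1968 - m_{i+1}^2)/d_i, a_{i+1} = floor((a_0 + m_{i+1})/d_{i+1}):
  m_1 = 1*44 - 0 = 44, d_1 = (1968 - 44^2)/1 = 32/1 = 32, a_1 = floor((44 + 44)/32) = 2.
  m_2 = 32*2 - 44 = 20, d_2 = (1968 - 20^2)/32 = 1568/32 = 49, a_2 = floor((44 + 20)/49) = 1.
  m_3 = 49*1 - 20 = 29, d_3 = (1968 - 29^2)/49 = 1127/49 = 23, a_3 = floor((44 + 29)/23) = 3.
  m_4 = 23*3 - 29 = 40, d_4 = (1968 - 40^2)/23 = 368/23 = 16, a_4 = floor((44 + 40)/16) = 5.
  m_5 = 16*5 - 40 = 40, d_5 = (1968 - 40^2)/16 = 368/16 = 23, a_5 = floor((44 + 40)/23) = 3.
  m_6 = 23*3 - 40 = 29, d_6 = (1968 - 29^2)/23 = 1127/23 = 49, a_6 = floor((44 + 29)/49) = 1.
  m_7 = 49*1 - 29 = 20, d_7 = (1968 - 20^2)/49 = 1568/49 = 32, a_7 = floor((44 + 20)/32) = 2.
  m_8 = 32*2 - 20 = 44, d_8 = (1968 - 44^2)/32 = 32/32 = 1, a_8 = floor((44 + 44)/1) = 88.
  m_9 = 1*88 - 44 = 44, d_9 = (1968 - 44^2)/1 = 32/1 = 32: (m_9, d_9) = (m_1, d_1) = (44, 32), so from here the quotients repeat a_1, ..., a_8; the period length is 8.
So sqrt(1968) = [44; (2, 1, 3, 5, 3, 1, 2, 88)] with period length k = 8.
k is even, so the fundamental solution of x^2 - 1968y^2 = 1 is (p_{k-1}, q_{k-1}) = (p_7, q_7); compute convergents through index 7.
Convergents (p_i = a_i*p_{i-1} + p_{i-2}, q_i = a_i*q_{i-1} + q_{i-2} with p_{-2}=0, p_{-1}=1, q_{-2}=1, q_{-1}=0):
  i=0: a_0=44, p_0 = 44*1 + 0 = 44, q_0 = 44*0 + 1 = 1.
  i=1: a_1=2, p_1 = 2*44 + 1 = 89, q_1 = 2*1 + 0 = 2.
  i=2: a_2=1, p_2 = 1*89 + 44 = 133, q_2 = 1*2 + 1 = 3.
  i=3: a_3=3, p_3 = 3*133 + 89 = 488, q_3 = 3*3 + 2 = 11.
  i=4: a_4=5, p_4 = 5*488 + 133 = 2573, q_4 = 5*11 + 3 = 58.
  i=5: a_5=3, p_5 = 3*2573 + 488 = 8207, q_5 = 3*58 + 11 = 185.
  i=6: a_6=1, p_6 = 1*8207 + 2573 = 10780, q_6 = 1*185 + 58 = 243.
  i=7: a_7=2, p_7 = 2*10780 + 8207 = 29767, q_7 = 2*243 + 185 = 671.
Check: 29767^2 - 1968*671^2 = 886074289 - 886074288 = 1, so (x, y) = (29767, 671) solves the equation, and by the theorem it is the least positive solution.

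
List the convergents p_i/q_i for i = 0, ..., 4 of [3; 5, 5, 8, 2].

Using the convergent recurrence p_i = a_i*p_{i-1} + p_{i-2}, q_i = a_i*q_{i-1} + q_{i-2} with p_{-2}=0, p_{-1}=1, q_{-2}=1, q_{-1}=0:
  i=0: a_0=3, p_0 = 3*1 + 0 = 3, q_0 = 3*0 + 1 = 1.
  i=1: a_1=5, p_1 = 5*3 + 1 = 16, q_1 = 5*1 + 0 = 5.
  i=2: a_2=5, p_2 = 5*16 + 3 = 83, q_2 = 5*5 + 1 = 26.
  i=3: a_3=8, p_3 = 8*83 + 16 = 680, q_3 = 8*26 + 5 = 213.
  i=4: a_4=2, p_4 = 2*680 + 83 = 1443, q_4 = 2*213 + 26 = 452.

3/1, 16/5, 83/26, 680/213, 1443/452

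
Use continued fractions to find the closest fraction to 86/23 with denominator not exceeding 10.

15/4

Expand x = 86/23 as a continued fraction with the Euclidean algorithm:
  86 = 3*23 + 17, so a_0 = 3.
  23 = 1*17 + 6, so a_1 = 1.
  17 = 2*6 + 5, so a_2 = 2.
  6 = 1*5 + 1, so a_3 = 1.
  5 = 5*1 + 0, so a_4 = 5.
so x = [3; 1, 2, 1, 5].
Convergents (p_i = a_i*p_{i-1} + p_{i-2}, q_i = a_i*q_{i-1} + q_{i-2} with p_{-2}=0, p_{-1}=1, q_{-2}=1, q_{-1}=0), until the denominator exceeds 10:
  i=0: a_0=3, p_0 = 3*1 + 0 = 3, q_0 = 3*0 + 1 = 1.
  i=1: a_1=1, p_1 = 1*3 + 1 = 4, q_1 = 1*1 + 0 = 1.
  i=2: a_2=2, p_2 = 2*4 + 3 = 11, q_2 = 2*1 + 1 = 3.
  i=3: a_3=1, p_3 = 1*11 + 4 = 15, q_3 = 1*3 + 1 = 4.
  i=4: a_4=5, p_4 = 5*15 + 11 = 86, q_4 = 5*4 + 3 = 23.
q_4 = 23 > 10, so the last convergent with denominator <= 10 is p_3/q_3 = 15/4.
The closest fraction with denominator <= 10 is either p_3/q_3 or the intermediate fraction (k*p_3 + p_2)/(k*q_3 + q_2) with the largest k >= 1 whose denominator stays <= 10; these approach x as k grows, and every other convergent or intermediate fraction in range is farther away.
Largest k: floor((10 - q_2)/q_3) = floor((10 - 3)/4) = 1.
That gives (1*15 + 11)/(1*4 + 3) = 26/7.
Compare the errors: |x - 15/4| = |86*4 - 15*23|/(23*4) = 1/92, and |x - 26/7| = |86*7 - 26*23|/(23*7) = 4/161.
Cross-multiplying, 1*161 = 161 < 368 = 4*92, so 1/92 is smaller: the convergent 15/4 is closer to x than 26/7.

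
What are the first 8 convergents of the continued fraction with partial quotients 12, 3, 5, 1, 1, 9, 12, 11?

Using the convergent recurrence p_i = a_i*p_{i-1} + p_{i-2}, q_i = a_i*q_{i-1} + q_{i-2} with p_{-2}=0, p_{-1}=1, q_{-2}=1, q_{-1}=0:
  i=0: a_0=12, p_0 = 12*1 + 0 = 12, q_0 = 12*0 + 1 = 1.
  i=1: a_1=3, p_1 = 3*12 + 1 = 37, q_1 = 3*1 + 0 = 3.
  i=2: a_2=5, p_2 = 5*37 + 12 = 197, q_2 = 5*3 + 1 = 16.
  i=3: a_3=1, p_3 = 1*197 + 37 = 234, q_3 = 1*16 + 3 = 19.
  i=4: a_4=1, p_4 = 1*234 + 197 = 431, q_4 = 1*19 + 16 = 35.
  i=5: a_5=9, p_5 = 9*431 + 234 = 4113, q_5 = 9*35 + 19 = 334.
  i=6: a_6=12, p_6 = 12*4113 + 431 = 49787, q_6 = 12*334 + 35 = 4043.
  i=7: a_7=11, p_7 = 11*49787 + 4113 = 551770, q_7 = 11*4043 + 334 = 44807.

12/1, 37/3, 197/16, 234/19, 431/35, 4113/334, 49787/4043, 551770/44807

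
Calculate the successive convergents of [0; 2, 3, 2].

Using the convergent recurrence p_i = a_i*p_{i-1} + p_{i-2}, q_i = a_i*q_{i-1} + q_{i-2} with p_{-2}=0, p_{-1}=1, q_{-2}=1, q_{-1}=0:
  i=0: a_0=0, p_0 = 0*1 + 0 = 0, q_0 = 0*0 + 1 = 1.
  i=1: a_1=2, p_1 = 2*0 + 1 = 1, q_1 = 2*1 + 0 = 2.
  i=2: a_2=3, p_2 = 3*1 + 0 = 3, q_2 = 3*2 + 1 = 7.
  i=3: a_3=2, p_3 = 2*3 + 1 = 7, q_3 = 2*7 + 2 = 16.

0/1, 1/2, 3/7, 7/16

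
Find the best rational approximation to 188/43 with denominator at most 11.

Expand x = 188/43 as a continued fraction with the Euclidean algorithm:
  188 = 4*43 + 16, so a_0 = 4.
  43 = 2*16 + 11, so a_1 = 2.
  16 = 1*11 + 5, so a_2 = 1.
  11 = 2*5 + 1, so a_3 = 2.
  5 = 5*1 + 0, so a_4 = 5.
so x = [4; 2, 1, 2, 5].
Convergents (p_i = a_i*p_{i-1} + p_{i-2}, q_i = a_i*q_{i-1} + q_{i-2} with p_{-2}=0, p_{-1}=1, q_{-2}=1, q_{-1}=0), until the denominator exceeds 11:
  i=0: a_0=4, p_0 = 4*1 + 0 = 4, q_0 = 4*0 + 1 = 1.
  i=1: a_1=2, p_1 = 2*4 + 1 = 9, q_1 = 2*1 + 0 = 2.
  i=2: a_2=1, p_2 = 1*9 + 4 = 13, q_2 = 1*2 + 1 = 3.
  i=3: a_3=2, p_3 = 2*13 + 9 = 35, q_3 = 2*3 + 2 = 8.
  i=4: a_4=5, p_4 = 5*35 + 13 = 188, q_4 = 5*8 + 3 = 43.
q_4 = 43 > 11, so the last convergent with denominator <= 11 is p_3/q_3 = 35/8.
The closest fraction with denominator <= 11 is either p_3/q_3 or the intermediate fraction (k*p_3 + p_2)/(k*q_3 + q_2) with the largest k >= 1 whose denominator stays <= 11; these approach x as k grows, and every other convergent or intermediate fraction in range is farther away.
Largest k: floor((11 - q_2)/q_3) = floor((11 - 3)/8) = 1.
That gives (1*35 + 13)/(1*8 + 3) = 48/11.
Compare the errors: |x - 35/8| = |188*8 - 35*43|/(43*8) = 1/344, and |x - 48/11| = |188*11 - 48*43|/(43*11) = 4/473.
Cross-multiplying, 1*473 = 473 < 1376 = 4*344, so 1/344 is smaller: the convergent 35/8 is closer to x than 48/11.

35/8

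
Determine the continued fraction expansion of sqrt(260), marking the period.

Write x_i = (sqrt(260) + m_i)/d_i with (m_0, d_0) = (0, 1). a_0 = floor(sqrt(260)) = 16, since 16^2 = 256 <= 260 < 289 = 17^2.
Iterate m_{i+1} = d_i*a_i - m_i, d_{i+1} = (260 - m_{i+1}^2)/d_i, a_{i+1} = floor((a_0 + m_{i+1})/d_{i+1}):
  m_1 = 1*16 - 0 = 16, d_1 = (260 - 16^2)/1 = 4/1 = 4, a_1 = floor((16 + 16)/4) = 8.
  m_2 = 4*8 - 16 = 16, d_2 = (260 - 16^2)/4 = 4/4 = 1, a_2 = floor((16 + 16)/1) = 32.
  m_3 = 1*32 - 16 = 16, d_3 = (260 - 16^2)/1 = 4/1 = 4: (m_3, d_3) = (m_1, d_1) = (16, 4), so from here the quotients repeat a_1, a_2; the period length is 2.
Hence the expansion of sqrt(260) is a_0 = 16 followed by the repeating block 8, 32 (period 2).

[16; (8, 32)]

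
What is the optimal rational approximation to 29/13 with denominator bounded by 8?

9/4

Expand x = 29/13 as a continued fraction with the Euclidean algorithm:
  29 = 2*13 + 3, so a_0 = 2.
  13 = 4*3 + 1, so a_1 = 4.
  3 = 3*1 + 0, so a_2 = 3.
so x = [2; 4, 3].
Convergents (p_i = a_i*p_{i-1} + p_{i-2}, q_i = a_i*q_{i-1} + q_{i-2} with p_{-2}=0, p_{-1}=1, q_{-2}=1, q_{-1}=0), until the denominator exceeds 8:
  i=0: a_0=2, p_0 = 2*1 + 0 = 2, q_0 = 2*0 + 1 = 1.
  i=1: a_1=4, p_1 = 4*2 + 1 = 9, q_1 = 4*1 + 0 = 4.
  i=2: a_2=3, p_2 = 3*9 + 2 = 29, q_2 = 3*4 + 1 = 13.
q_2 = 13 > 8, so the last convergent with denominator <= 8 is p_1/q_1 = 9/4.
The closest fraction with denominator <= 8 is either p_1/q_1 or the intermediate fraction (k*p_1 + p_0)/(k*q_1 + q_0) with the largest k >= 1 whose denominator stays <= 8; these approach x as k grows, and every other convergent or intermediate fraction in range is farther away.
Largest k: floor((8 - q_0)/q_1) = floor((8 - 1)/4) = 1.
That gives (1*9 + 2)/(1*4 + 1) = 11/5.
Compare the errors: |x - 9/4| = |29*4 - 9*13|/(13*4) = 1/52, and |x - 11/5| = |29*5 - 11*13|/(13*5) = 2/65.
Cross-multiplying, 1*65 = 65 < 104 = 2*52, so 1/52 is smaller: the convergent 9/4 is closer to x than 11/5.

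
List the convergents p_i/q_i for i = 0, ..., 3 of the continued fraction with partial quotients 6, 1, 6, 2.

Using the convergent recurrence p_i = a_i*p_{i-1} + p_{i-2}, q_i = a_i*q_{i-1} + q_{i-2} with p_{-2}=0, p_{-1}=1, q_{-2}=1, q_{-1}=0:
  i=0: a_0=6, p_0 = 6*1 + 0 = 6, q_0 = 6*0 + 1 = 1.
  i=1: a_1=1, p_1 = 1*6 + 1 = 7, q_1 = 1*1 + 0 = 1.
  i=2: a_2=6, p_2 = 6*7 + 6 = 48, q_2 = 6*1 + 1 = 7.
  i=3: a_3=2, p_3 = 2*48 + 7 = 103, q_3 = 2*7 + 1 = 15.

6/1, 7/1, 48/7, 103/15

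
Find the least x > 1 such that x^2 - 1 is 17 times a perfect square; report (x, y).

First expand sqrt(17) as a continued fraction. With x_i = (sqrt(17) + m_i)/d_i and (m_0, d_0) = (0, 1): a_0 = floor(sqrt(17)) = 4, since 4^2 = 16 <= 17 < 25 = 5^2.
Iterate m_{i+1} = d_i*a_i - m_i, d_{i+1} = (17 - m_{i+1}^2)/d_i, a_{i+1} = floor((a_0 + m_{i+1})/d_{i+1}):
  m_1 = 1*4 - 0 = 4, d_1 = (17 - 4^2)/1 = 1/1 = 1, a_1 = floor((4 + 4)/1) = 8.
  m_2 = 1*8 - 4 = 4, d_2 = (17 - 4^2)/1 = 1/1 = 1: (m_2, d_2) = (m_1, d_1) = (4, 1), so from here the quotient a_1 repeats; the period length is 1.
So sqrt(17) = [4; (8)] with period length k = 1.
k is odd, so (p_{k-1}, q_{k-1}) only solves x^2 - 17y^2 = -1 and the fundamental solution of x^2 - 17y^2 = 1 is (p_{2k-1}, q_{2k-1}) = (p_1, q_1); compute convergents through index 1, running through the period twice.
Convergents (p_i = a_i*p_{i-1} + p_{i-2}, q_i = a_i*q_{i-1} + q_{i-2} with p_{-2}=0, p_{-1}=1, q_{-2}=1, q_{-1}=0):
  i=0: a_0=4, p_0 = 4*1 + 0 = 4, q_0 = 4*0 + 1 = 1.
  i=1: a_1=8, p_1 = 8*4 + 1 = 33, q_1 = 8*1 + 0 = 8.
Indeed p_0^2 - 17*q_0^2 = 16 - 17 = -1, not +1.
Check: 33^2 - 17*8^2 = 1089 - 1088 = 1, so (x, y) = (33, 8) solves the equation, and by the theorem it is the least positive solution.

(x, y) = (33, 8)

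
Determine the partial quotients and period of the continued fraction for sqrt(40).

[6; (3, 12)]

Write x_i = (sqrt(40) + m_i)/d_i with (m_0, d_0) = (0, 1). a_0 = floor(sqrt(40)) = 6, since 6^2 = 36 <= 40 < 49 = 7^2.
Iterate m_{i+1} = d_i*a_i - m_i, d_{i+1} = (40 - m_{i+1}^2)/d_i, a_{i+1} = floor((a_0 + m_{i+1})/d_{i+1}):
  m_1 = 1*6 - 0 = 6, d_1 = (40 - 6^2)/1 = 4/1 = 4, a_1 = floor((6 + 6)/4) = 3.
  m_2 = 4*3 - 6 = 6, d_2 = (40 - 6^2)/4 = 4/4 = 1, a_2 = floor((6 + 6)/1) = 12.
  m_3 = 1*12 - 6 = 6, d_3 = (40 - 6^2)/1 = 4/1 = 4: (m_3, d_3) = (m_1, d_1) = (6, 4), so from here the quotients repeat a_1, a_2; the period length is 2.
Hence the expansion of sqrt(40) is a_0 = 6 followed by the repeating block 3, 12 (period 2).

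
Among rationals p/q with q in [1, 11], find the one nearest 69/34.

2/1

Expand x = 69/34 as a continued fraction with the Euclidean algorithm:
  69 = 2*34 + 1, so a_0 = 2.
  34 = 34*1 + 0, so a_1 = 34.
so x = [2; 34].
Convergents (p_i = a_i*p_{i-1} + p_{i-2}, q_i = a_i*q_{i-1} + q_{i-2} with p_{-2}=0, p_{-1}=1, q_{-2}=1, q_{-1}=0), until the denominator exceeds 11:
  i=0: a_0=2, p_0 = 2*1 + 0 = 2, q_0 = 2*0 + 1 = 1.
  i=1: a_1=34, p_1 = 34*2 + 1 = 69, q_1 = 34*1 + 0 = 34.
q_1 = 34 > 11, so the last convergent with denominator <= 11 is p_0/q_0 = 2/1.
The closest fraction with denominator <= 11 is either p_0/q_0 or the intermediate fraction (k*p_0 + p_{-1})/(k*q_0 + q_{-1}) with the largest k >= 1 whose denominator stays <= 11; these approach x as k grows, and every other convergent or intermediate fraction in range is farther away.
Largest k: floor((11 - q_{-1})/q_0) = floor((11 - 0)/1) = 11 (using the seeds p_{-1} = 1, q_{-1} = 0).
That gives (11*2 + 1)/(11*1 + 0) = 23/11.
Compare the errors: |x - 2/1| = |69*1 - 2*34|/(34*1) = 1/34, and |x - 23/11| = |69*11 - 23*34|/(34*11) = 23/374.
Cross-multiplying, 1*374 = 374 < 782 = 23*34, so 1/34 is smaller: the convergent 2/1 is closer to x than 23/11.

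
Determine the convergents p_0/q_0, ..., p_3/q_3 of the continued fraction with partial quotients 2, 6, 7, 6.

Using the convergent recurrence p_i = a_i*p_{i-1} + p_{i-2}, q_i = a_i*q_{i-1} + q_{i-2} with p_{-2}=0, p_{-1}=1, q_{-2}=1, q_{-1}=0:
  i=0: a_0=2, p_0 = 2*1 + 0 = 2, q_0 = 2*0 + 1 = 1.
  i=1: a_1=6, p_1 = 6*2 + 1 = 13, q_1 = 6*1 + 0 = 6.
  i=2: a_2=7, p_2 = 7*13 + 2 = 93, q_2 = 7*6 + 1 = 43.
  i=3: a_3=6, p_3 = 6*93 + 13 = 571, q_3 = 6*43 + 6 = 264.

2/1, 13/6, 93/43, 571/264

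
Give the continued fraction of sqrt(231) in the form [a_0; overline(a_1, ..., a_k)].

[15; overline(5, 30)]

Write x_i = (sqrt(231) + m_i)/d_i with (m_0, d_0) = (0, 1). a_0 = floor(sqrt(231)) = 15, since 15^2 = 225 <= 231 < 256 = 16^2.
Iterate m_{i+1} = d_i*a_i - m_i, d_{i+1} = (231 - m_{i+1}^2)/d_i, a_{i+1} = floor((a_0 + m_{i+1})/d_{i+1}):
  m_1 = 1*15 - 0 = 15, d_1 = (231 - 15^2)/1 = 6/1 = 6, a_1 = floor((15 + 15)/6) = 5.
  m_2 = 6*5 - 15 = 15, d_2 = (231 - 15^2)/6 = 6/6 = 1, a_2 = floor((15 + 15)/1) = 30.
  m_3 = 1*30 - 15 = 15, d_3 = (231 - 15^2)/1 = 6/1 = 6: (m_3, d_3) = (m_1, d_1) = (15, 6), so from here the quotients repeat a_1, a_2; the period length is 2.
Hence the expansion of sqrt(231) is a_0 = 15 followed by the repeating block 5, 30 (period 2).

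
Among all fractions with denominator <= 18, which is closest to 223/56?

4/1

Expand x = 223/56 as a continued fraction with the Euclidean algorithm:
  223 = 3*56 + 55, so a_0 = 3.
  56 = 1*55 + 1, so a_1 = 1.
  55 = 55*1 + 0, so a_2 = 55.
so x = [3; 1, 55].
Convergents (p_i = a_i*p_{i-1} + p_{i-2}, q_i = a_i*q_{i-1} + q_{i-2} with p_{-2}=0, p_{-1}=1, q_{-2}=1, q_{-1}=0), until the denominator exceeds 18:
  i=0: a_0=3, p_0 = 3*1 + 0 = 3, q_0 = 3*0 + 1 = 1.
  i=1: a_1=1, p_1 = 1*3 + 1 = 4, q_1 = 1*1 + 0 = 1.
  i=2: a_2=55, p_2 = 55*4 + 3 = 223, q_2 = 55*1 + 1 = 56.
q_2 = 56 > 18, so the last convergent with denominator <= 18 is p_1/q_1 = 4/1.
The closest fraction with denominator <= 18 is either p_1/q_1 or the intermediate fraction (k*p_1 + p_0)/(k*q_1 + q_0) with the largest k >= 1 whose denominator stays <= 18; these approach x as k grows, and every other convergent or intermediate fraction in range is farther away.
Largest k: floor((18 - q_0)/q_1) = floor((18 - 1)/1) = 17.
That gives (17*4 + 3)/(17*1 + 1) = 71/18.
Compare the errors: |x - 4/1| = |223*1 - 4*56|/(56*1) = 1/56, and |x - 71/18| = |223*18 - 71*56|/(56*18) = 38/1008.
Cross-multiplying, 1*1008 = 1008 < 2128 = 38*56, so 1/56 is smaller: the convergent 4/1 is closer to x than 71/18.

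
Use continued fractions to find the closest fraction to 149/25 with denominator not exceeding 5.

Expand x = 149/25 as a continued fraction with the Euclidean algorithm:
  149 = 5*25 + 24, so a_0 = 5.
  25 = 1*24 + 1, so a_1 = 1.
  24 = 24*1 + 0, so a_2 = 24.
so x = [5; 1, 24].
Convergents (p_i = a_i*p_{i-1} + p_{i-2}, q_i = a_i*q_{i-1} + q_{i-2} with p_{-2}=0, p_{-1}=1, q_{-2}=1, q_{-1}=0), until the denominator exceeds 5:
  i=0: a_0=5, p_0 = 5*1 + 0 = 5, q_0 = 5*0 + 1 = 1.
  i=1: a_1=1, p_1 = 1*5 + 1 = 6, q_1 = 1*1 + 0 = 1.
  i=2: a_2=24, p_2 = 24*6 + 5 = 149, q_2 = 24*1 + 1 = 25.
q_2 = 25 > 5, so the last convergent with denominator <= 5 is p_1/q_1 = 6/1.
The closest fraction with denominator <= 5 is either p_1/q_1 or the intermediate fraction (k*p_1 + p_0)/(k*q_1 + q_0) with the largest k >= 1 whose denominator stays <= 5; these approach x as k grows, and every other convergent or intermediate fraction in range is farther away.
Largest k: floor((5 - q_0)/q_1) = floor((5 - 1)/1) = 4.
That gives (4*6 + 5)/(4*1 + 1) = 29/5.
Compare the errors: |x - 6/1| = |149*1 - 6*25|/(25*1) = 1/25, and |x - 29/5| = |149*5 - 29*25|/(25*5) = 20/125.
Cross-multiplying, 1*125 = 125 < 500 = 20*25, so 1/25 is smaller: the convergent 6/1 is closer to x than 29/5.

6/1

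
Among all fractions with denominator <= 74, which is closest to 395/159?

Expand x = 395/159 as a continued fraction with the Euclidean algorithm:
  395 = 2*159 + 77, so a_0 = 2.
  159 = 2*77 + 5, so a_1 = 2.
  77 = 15*5 + 2, so a_2 = 15.
  5 = 2*2 + 1, so a_3 = 2.
  2 = 2*1 + 0, so a_4 = 2.
so x = [2; 2, 15, 2, 2].
Convergents (p_i = a_i*p_{i-1} + p_{i-2}, q_i = a_i*q_{i-1} + q_{i-2} with p_{-2}=0, p_{-1}=1, q_{-2}=1, q_{-1}=0), until the denominator exceeds 74:
  i=0: a_0=2, p_0 = 2*1 + 0 = 2, q_0 = 2*0 + 1 = 1.
  i=1: a_1=2, p_1 = 2*2 + 1 = 5, q_1 = 2*1 + 0 = 2.
  i=2: a_2=15, p_2 = 15*5 + 2 = 77, q_2 = 15*2 + 1 = 31.
  i=3: a_3=2, p_3 = 2*77 + 5 = 159, q_3 = 2*31 + 2 = 64.
  i=4: a_4=2, p_4 = 2*159 + 77 = 395, q_4 = 2*64 + 31 = 159.
q_4 = 159 > 74, so the last convergent with denominator <= 74 is p_3/q_3 = 159/64.
The closest fraction with denominator <= 74 is either p_3/q_3 or the intermediate fraction (k*p_3 + p_2)/(k*q_3 + q_2) with the largest k >= 1 whose denominator stays <= 74; these approach x as k grows, and every other convergent or intermediate fraction in range is farther away.
Largest k: floor((74 - q_2)/q_3) = floor((74 - 31)/64) = 0.
Since k = 0, no intermediate fraction beyond p_3/q_3 has denominator <= 74, so the convergent 159/64 is the closest (its error is |395*64 - 159*159|/(159*64) = 1/10176).

159/64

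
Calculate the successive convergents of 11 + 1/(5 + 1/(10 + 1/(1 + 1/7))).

11/1, 56/5, 571/51, 627/56, 4960/443

Using the convergent recurrence p_i = a_i*p_{i-1} + p_{i-2}, q_i = a_i*q_{i-1} + q_{i-2} with p_{-2}=0, p_{-1}=1, q_{-2}=1, q_{-1}=0:
  i=0: a_0=11, p_0 = 11*1 + 0 = 11, q_0 = 11*0 + 1 = 1.
  i=1: a_1=5, p_1 = 5*11 + 1 = 56, q_1 = 5*1 + 0 = 5.
  i=2: a_2=10, p_2 = 10*56 + 11 = 571, q_2 = 10*5 + 1 = 51.
  i=3: a_3=1, p_3 = 1*571 + 56 = 627, q_3 = 1*51 + 5 = 56.
  i=4: a_4=7, p_4 = 7*627 + 571 = 4960, q_4 = 7*56 + 51 = 443.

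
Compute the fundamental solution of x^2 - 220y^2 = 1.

First expand sqrt(220) as a continued fraction. With x_i = (sqrt(220) + m_i)/d_i and (m_0, d_0) = (0, 1): a_0 = floor(sqrt(220)) = 14, since 14^2 = 196 <= 220 < 225 = 15^2.
Iterate m_{i+1} = d_i*a_i - m_i, d_{i+1} = (220 - m_{i+1}^2)/d_i, a_{i+1} = floor((a_0 + m_{i+1})/d_{i+1}):
  m_1 = 1*14 - 0 = 14, d_1 = (220 - 14^2)/1 = 24/1 = 24, a_1 = floor((14 + 14)/24) = 1.
  m_2 = 24*1 - 14 = 10, d_2 = (220 - 10^2)/24 = 120/24 = 5, a_2 = floor((14 + 10)/5) = 4.
  m_3 = 5*4 - 10 = 10, d_3 = (220 - 10^2)/5 = 120/5 = 24, a_3 = floor((14 + 10)/24) = 1.
  m_4 = 24*1 - 10 = 14, d_4 = (220 - 14^2)/24 = 24/24 = 1, a_4 = floor((14 + 14)/1) = 28.
  m_5 = 1*28 - 14 = 14, d_5 = (220 - 14^2)/1 = 24/1 = 24: (m_5, d_5) = (m_1, d_1) = (14, 24), so from here the quotients repeat a_1, ..., a_4; the period length is 4.
So sqrt(220) = [14; (1, 4, 1, 28)] with period length k = 4.
k is even, so the fundamental solution of x^2 - 220y^2 = 1 is (p_{k-1}, q_{k-1}) = (p_3, q_3); compute convergents through index 3.
Convergents (p_i = a_i*p_{i-1} + p_{i-2}, q_i = a_i*q_{i-1} + q_{i-2} with p_{-2}=0, p_{-1}=1, q_{-2}=1, q_{-1}=0):
  i=0: a_0=14, p_0 = 14*1 + 0 = 14, q_0 = 14*0 + 1 = 1.
  i=1: a_1=1, p_1 = 1*14 + 1 = 15, q_1 = 1*1 + 0 = 1.
  i=2: a_2=4, p_2 = 4*15 + 14 = 74, q_2 = 4*1 + 1 = 5.
  i=3: a_3=1, p_3 = 1*74 + 15 = 89, q_3 = 1*5 + 1 = 6.
Check: 89^2 - 220*6^2 = 7921 - 7920 = 1, so (x, y) = (89, 6) solves the equation, and by the theorem it is the least positive solution.

(x, y) = (89, 6)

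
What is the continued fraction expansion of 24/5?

[4; 1, 4]

Run the Euclidean algorithm on 24 and 5; the successive quotients are the partial quotients a_0, a_1, ... (each step inverts the fractional part left over by the previous one):
  24 = 4*5 + 4, so a_0 = 4.
  5 = 1*4 + 1, so a_1 = 1.
  4 = 4*1 + 0, so a_2 = 4.
The remainder reaches 0 after 3 divisions, so the expansion has 3 partial quotients, read off in order.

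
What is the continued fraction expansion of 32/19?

Run the Euclidean algorithm on 32 and 19; the successive quotients are the partial quotients a_0, a_1, ... (each step inverts the fractional part left over by the previous one):
  32 = 1*19 + 13, so a_0 = 1.
  19 = 1*13 + 6, so a_1 = 1.
  13 = 2*6 + 1, so a_2 = 2.
  6 = 6*1 + 0, so a_3 = 6.
The remainder reaches 0 after 4 divisions, so the expansion has 4 partial quotients, read off in order.

[1; 1, 2, 6]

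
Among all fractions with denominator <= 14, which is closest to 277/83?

Expand x = 277/83 as a continued fraction with the Euclidean algorithm:
  277 = 3*83 + 28, so a_0 = 3.
  83 = 2*28 + 27, so a_1 = 2.
  28 = 1*27 + 1, so a_2 = 1.
  27 = 27*1 + 0, so a_3 = 27.
so x = [3; 2, 1, 27].
Convergents (p_i = a_i*p_{i-1} + p_{i-2}, q_i = a_i*q_{i-1} + q_{i-2} with p_{-2}=0, p_{-1}=1, q_{-2}=1, q_{-1}=0), until the denominator exceeds 14:
  i=0: a_0=3, p_0 = 3*1 + 0 = 3, q_0 = 3*0 + 1 = 1.
  i=1: a_1=2, p_1 = 2*3 + 1 = 7, q_1 = 2*1 + 0 = 2.
  i=2: a_2=1, p_2 = 1*7 + 3 = 10, q_2 = 1*2 + 1 = 3.
  i=3: a_3=27, p_3 = 27*10 + 7 = 277, q_3 = 27*3 + 2 = 83.
q_3 = 83 > 14, so the last convergent with denominator <= 14 is p_2/q_2 = 10/3.
The closest fraction with denominator <= 14 is either p_2/q_2 or the intermediate fraction (k*p_2 + p_1)/(k*q_2 + q_1) with the largest k >= 1 whose denominator stays <= 14; these approach x as k grows, and every other convergent or intermediate fraction in range is farther away.
Largest k: floor((14 - q_1)/q_2) = floor((14 - 2)/3) = 4.
That gives (4*10 + 7)/(4*3 + 2) = 47/14.
Compare the errors: |x - 10/3| = |277*3 - 10*83|/(83*3) = 1/249, and |x - 47/14| = |277*14 - 47*83|/(83*14) = 23/1162.
Cross-multiplying, 1*1162 = 1162 < 5727 = 23*249, so 1/249 is smaller: the convergent 10/3 is closer to x than 47/14.

10/3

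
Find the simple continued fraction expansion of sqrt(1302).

[36; (12, 72)]

Write x_i = (sqrt(1302) + m_i)/d_i with (m_0, d_0) = (0, 1). a_0 = floor(sqrt(1302)) = 36, since 36^2 = 1296 <= 1302 < 1369 = 37^2.
Iterate m_{i+1} = d_i*a_i - m_i, d_{i+1} = (1302 - m_{i+1}^2)/d_i, a_{i+1} = floor((a_0 + m_{i+1})/d_{i+1}):
  m_1 = 1*36 - 0 = 36, d_1 = (1302 - 36^2)/1 = 6/1 = 6, a_1 = floor((36 + 36)/6) = 12.
  m_2 = 6*12 - 36 = 36, d_2 = (1302 - 36^2)/6 = 6/6 = 1, a_2 = floor((36 + 36)/1) = 72.
  m_3 = 1*72 - 36 = 36, d_3 = (1302 - 36^2)/1 = 6/1 = 6: (m_3, d_3) = (m_1, d_1) = (36, 6), so from here the quotients repeat a_1, a_2; the period length is 2.
Hence the expansion of sqrt(1302) is a_0 = 36 followed by the repeating block 12, 72 (period 2).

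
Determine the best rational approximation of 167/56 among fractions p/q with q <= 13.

3/1

Expand x = 167/56 as a continued fraction with the Euclidean algorithm:
  167 = 2*56 + 55, so a_0 = 2.
  56 = 1*55 + 1, so a_1 = 1.
  55 = 55*1 + 0, so a_2 = 55.
so x = [2; 1, 55].
Convergents (p_i = a_i*p_{i-1} + p_{i-2}, q_i = a_i*q_{i-1} + q_{i-2} with p_{-2}=0, p_{-1}=1, q_{-2}=1, q_{-1}=0), until the denominator exceeds 13:
  i=0: a_0=2, p_0 = 2*1 + 0 = 2, q_0 = 2*0 + 1 = 1.
  i=1: a_1=1, p_1 = 1*2 + 1 = 3, q_1 = 1*1 + 0 = 1.
  i=2: a_2=55, p_2 = 55*3 + 2 = 167, q_2 = 55*1 + 1 = 56.
q_2 = 56 > 13, so the last convergent with denominator <= 13 is p_1/q_1 = 3/1.
The closest fraction with denominator <= 13 is either p_1/q_1 or the intermediate fraction (k*p_1 + p_0)/(k*q_1 + q_0) with the largest k >= 1 whose denominator stays <= 13; these approach x as k grows, and every other convergent or intermediate fraction in range is farther away.
Largest k: floor((13 - q_0)/q_1) = floor((13 - 1)/1) = 12.
That gives (12*3 + 2)/(12*1 + 1) = 38/13.
Compare the errors: |x - 3/1| = |167*1 - 3*56|/(56*1) = 1/56, and |x - 38/13| = |167*13 - 38*56|/(56*13) = 43/728.
Cross-multiplying, 1*728 = 728 < 2408 = 43*56, so 1/56 is smaller: the convergent 3/1 is closer to x than 38/13.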